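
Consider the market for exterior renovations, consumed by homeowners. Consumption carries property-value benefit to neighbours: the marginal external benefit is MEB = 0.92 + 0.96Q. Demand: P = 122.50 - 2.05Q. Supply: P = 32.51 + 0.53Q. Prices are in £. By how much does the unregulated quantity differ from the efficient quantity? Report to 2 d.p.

21.24 units

Market equilibrium (private): 32.51 + 0.53Q = 122.50 - 2.05Q → Q_m = 34.8798.
Social marginal benefit = demand + MEB = 123.42 - 1.09Q.
Set SMB = MC: 123.42 - 1.09Q = 32.51 + 0.53Q → Q* = 56.1173.
Gap = |34.8798 − 56.1173| = 21.2375.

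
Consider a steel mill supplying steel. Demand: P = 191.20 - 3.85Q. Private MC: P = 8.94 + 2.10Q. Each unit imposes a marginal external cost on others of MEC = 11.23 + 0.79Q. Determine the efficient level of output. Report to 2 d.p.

Q* = 25.38

Social marginal cost = private MC + MEC = 20.17 + 2.89Q.
Set SMC = demand: 20.17 + 2.89Q = 191.20 - 3.85Q → Q* = 25.3754.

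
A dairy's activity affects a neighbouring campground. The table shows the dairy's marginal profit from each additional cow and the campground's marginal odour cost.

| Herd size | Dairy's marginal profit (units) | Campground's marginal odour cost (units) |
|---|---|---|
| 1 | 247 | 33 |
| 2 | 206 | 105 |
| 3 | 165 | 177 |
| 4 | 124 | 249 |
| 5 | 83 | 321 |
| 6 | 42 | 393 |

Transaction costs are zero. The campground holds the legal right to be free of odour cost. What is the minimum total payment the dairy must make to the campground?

Efficient level: marginal profit ≥ marginal odour cost through level 2, so k* = 2.
With the campground holding the right, the dairy must at least compensate total damage at k*: 33 + 105 = 138.

138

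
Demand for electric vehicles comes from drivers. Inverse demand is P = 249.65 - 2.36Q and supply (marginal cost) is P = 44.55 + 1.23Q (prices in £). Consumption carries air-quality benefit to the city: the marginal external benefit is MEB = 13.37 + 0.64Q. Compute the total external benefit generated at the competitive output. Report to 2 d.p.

Market equilibrium (private): 44.55 + 1.23Q = 249.65 - 2.36Q → Q_m = 57.1309.
Total external benefit = ∫₀^{Q_m} (13.37 + 0.64Q) dQ = 13.37×57.1309 + ½×0.64×57.1309² = 1808.3008.

£1808.30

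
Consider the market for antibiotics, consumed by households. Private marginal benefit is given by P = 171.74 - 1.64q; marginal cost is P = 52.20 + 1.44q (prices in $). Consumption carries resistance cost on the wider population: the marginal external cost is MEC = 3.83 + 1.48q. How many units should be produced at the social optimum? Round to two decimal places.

q* = 25.38

Social marginal benefit = demand − MEC = 167.91 - 3.12q.
Set SMB = MC: 167.91 - 3.12q = 52.20 + 1.44q → q* = 25.3750.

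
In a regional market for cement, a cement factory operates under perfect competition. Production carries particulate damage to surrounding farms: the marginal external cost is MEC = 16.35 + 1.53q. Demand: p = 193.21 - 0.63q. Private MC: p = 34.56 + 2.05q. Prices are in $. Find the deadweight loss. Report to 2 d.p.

Market equilibrium (private): 34.56 + 2.05q = 193.21 - 0.63q → q_m = 59.1978.
Social marginal cost = private MC + MEC = 50.91 + 3.58q.
Set SMC = demand: 50.91 + 3.58q = 193.21 - 0.63q → q* = 33.8005.
The loss is the area between SMC and demand from q* to q_m; with linear curves that's a triangle of height MEC(q_m).
DWL = ½ × 25.3973 × 106.9226 = 1357.7727.

DWL = $1357.77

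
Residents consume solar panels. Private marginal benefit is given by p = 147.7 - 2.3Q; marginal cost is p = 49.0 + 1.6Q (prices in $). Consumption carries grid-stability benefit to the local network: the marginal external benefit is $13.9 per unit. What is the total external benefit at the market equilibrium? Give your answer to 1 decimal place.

$351.8

Market equilibrium (private): 49.0 + 1.6Q = 147.7 - 2.3Q → Q_m = 25.3077.
Total external benefit = MEB × Q_m = 13.9 × 25.3077 = 351.7770.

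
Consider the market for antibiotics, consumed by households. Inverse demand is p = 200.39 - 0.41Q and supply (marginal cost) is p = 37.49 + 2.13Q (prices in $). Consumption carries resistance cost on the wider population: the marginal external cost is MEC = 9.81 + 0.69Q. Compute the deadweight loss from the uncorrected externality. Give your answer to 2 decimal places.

DWL = $452.44

Market equilibrium (private): 37.49 + 2.13Q = 200.39 - 0.41Q → Q_m = 64.1339.
Social marginal benefit = demand − MEC = 190.58 - 1.10Q.
Set SMB = MC: 190.58 - 1.10Q = 37.49 + 2.13Q → Q* = 47.3963.
Between Q* and Q_m the wedge MC − SMB runs linearly from 0 to MEC(Q_m), so the loss is a triangle.
DWL = ½ × 16.7376 × 54.0624 = 452.4374.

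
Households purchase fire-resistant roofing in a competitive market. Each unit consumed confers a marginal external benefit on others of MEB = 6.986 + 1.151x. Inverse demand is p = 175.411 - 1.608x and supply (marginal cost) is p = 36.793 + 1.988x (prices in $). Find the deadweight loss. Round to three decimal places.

DWL = $539.323

Market equilibrium (private): 36.793 + 1.988x = 175.411 - 1.608x → x_m = 38.5478.
Social marginal benefit = demand + MEB = 182.397 - 0.457x.
Set SMB = MC: 182.397 - 0.457x = 36.793 + 1.988x → x* = 59.5517.
Between x* and x_m the wedge SMB − MC runs linearly from 0 to MEB(x_m), so the loss is a triangle.
DWL = ½ × 21.0039 × 51.3546 = 539.3234.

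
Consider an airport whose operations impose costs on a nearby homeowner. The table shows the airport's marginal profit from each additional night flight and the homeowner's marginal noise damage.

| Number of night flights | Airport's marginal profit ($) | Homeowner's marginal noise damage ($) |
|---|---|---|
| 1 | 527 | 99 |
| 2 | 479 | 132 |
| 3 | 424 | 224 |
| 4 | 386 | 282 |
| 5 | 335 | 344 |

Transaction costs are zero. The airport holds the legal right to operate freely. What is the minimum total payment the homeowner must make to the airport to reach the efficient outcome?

Left alone the airport would choose level 5 (marginal profit stays positive).
Efficient level: k* = 4 (marginal profit ≥ marginal noise damage through 4).
The homeowner must at least cover the airport's forgone profit from cutting 5→4: 335 = 335.

$335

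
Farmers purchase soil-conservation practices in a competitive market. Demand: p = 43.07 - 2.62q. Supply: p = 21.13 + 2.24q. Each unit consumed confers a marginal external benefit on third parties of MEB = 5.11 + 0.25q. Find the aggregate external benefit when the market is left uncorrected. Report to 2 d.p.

25.62

Market equilibrium (private): 21.13 + 2.24q = 43.07 - 2.62q → q_m = 4.5144.
Total external benefit = ∫₀^{q_m} (5.11 + 0.25q) dq = 5.11×4.5144 + ½×0.25×4.5144² = 25.6161.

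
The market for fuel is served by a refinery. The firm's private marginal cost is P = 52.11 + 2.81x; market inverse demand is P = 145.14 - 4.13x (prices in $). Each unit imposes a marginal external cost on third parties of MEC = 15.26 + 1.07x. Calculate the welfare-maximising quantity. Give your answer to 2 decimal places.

Social marginal cost = private MC + MEC = 67.37 + 3.88x.
Set SMC = demand: 67.37 + 3.88x = 145.14 - 4.13x → x* = 9.7091.

x* = 9.71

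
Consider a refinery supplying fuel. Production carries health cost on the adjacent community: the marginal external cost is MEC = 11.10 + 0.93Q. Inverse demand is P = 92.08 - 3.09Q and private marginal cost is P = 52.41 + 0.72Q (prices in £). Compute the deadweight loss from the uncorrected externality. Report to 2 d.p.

Market equilibrium (private): 52.41 + 0.72Q = 92.08 - 3.09Q → Q_m = 10.4121.
Social marginal cost = private MC + MEC = 63.51 + 1.65Q.
Set SMC = demand: 63.51 + 1.65Q = 92.08 - 3.09Q → Q* = 6.0274.
Between Q* and Q_m the wedge SMC − demand runs linearly from 0 to MEC(Q_m), so the loss is a triangle.
DWL = ½ × 4.3847 × 20.7832 = 45.5640.

DWL = £45.56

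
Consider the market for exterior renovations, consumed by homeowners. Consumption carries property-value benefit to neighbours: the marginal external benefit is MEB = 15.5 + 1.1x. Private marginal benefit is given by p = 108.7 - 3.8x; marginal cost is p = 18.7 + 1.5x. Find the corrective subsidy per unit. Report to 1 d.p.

subsidy = 43.1 per unit

Social marginal benefit = demand + MEB = 124.2 - 2.7x.
Set SMB = MC: 124.2 - 2.7x = 18.7 + 1.5x → x* = 25.1190.
The Pigouvian subsidy equals MEB at x*: 15.5 + 1.1×25.1190 = 43.1309.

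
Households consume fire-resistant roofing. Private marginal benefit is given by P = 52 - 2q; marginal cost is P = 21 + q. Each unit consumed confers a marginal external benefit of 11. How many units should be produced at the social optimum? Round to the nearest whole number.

q* = 14

Social marginal benefit = demand + MEB = 63 - 2q.
Set SMB = MC: 63 - 2q = 21 + q → q* = 14.0000.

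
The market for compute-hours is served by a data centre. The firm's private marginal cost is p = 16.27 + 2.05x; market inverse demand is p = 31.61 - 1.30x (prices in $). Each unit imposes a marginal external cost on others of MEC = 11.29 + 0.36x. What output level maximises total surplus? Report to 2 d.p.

x* = 1.09

Social marginal cost = private MC + MEC = 27.56 + 2.41x.
Set SMC = demand: 27.56 + 2.41x = 31.61 - 1.30x → x* = 1.0916.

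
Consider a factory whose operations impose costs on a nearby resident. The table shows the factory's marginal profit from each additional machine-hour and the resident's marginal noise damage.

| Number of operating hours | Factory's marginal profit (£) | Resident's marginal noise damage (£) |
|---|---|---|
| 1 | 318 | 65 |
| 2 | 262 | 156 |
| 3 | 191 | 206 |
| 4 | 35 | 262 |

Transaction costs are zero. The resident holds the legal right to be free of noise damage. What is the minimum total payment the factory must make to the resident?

£221

Efficient level: marginal profit ≥ marginal noise damage through level 2, so k* = 2.
With the resident holding the right, the factory must at least compensate total damage at k*: 65 + 156 = 221.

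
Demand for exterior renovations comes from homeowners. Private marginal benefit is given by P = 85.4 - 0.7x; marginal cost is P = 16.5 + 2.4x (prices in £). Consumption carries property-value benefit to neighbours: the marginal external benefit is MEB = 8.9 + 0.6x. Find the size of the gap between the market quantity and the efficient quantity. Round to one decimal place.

Market equilibrium (private): 16.5 + 2.4x = 85.4 - 0.7x → x_m = 22.2258.
Social marginal benefit = demand + MEB = 94.3 - 0.1x.
Set SMB = MC: 94.3 - 0.1x = 16.5 + 2.4x → x* = 31.1200.
Gap = |22.2258 − 31.1200| = 8.8942.

8.9 units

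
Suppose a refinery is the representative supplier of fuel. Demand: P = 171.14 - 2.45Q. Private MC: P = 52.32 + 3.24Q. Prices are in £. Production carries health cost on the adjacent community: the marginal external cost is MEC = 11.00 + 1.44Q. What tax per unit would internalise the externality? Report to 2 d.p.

Social marginal cost = private MC + MEC = 63.32 + 4.68Q.
Set SMC = demand: 63.32 + 4.68Q = 171.14 - 2.45Q → Q* = 15.1220.
The Pigouvian tax equals MEC at Q*: 11.00 + 1.44×15.1220 = 32.7757.

tax = £32.78 per unit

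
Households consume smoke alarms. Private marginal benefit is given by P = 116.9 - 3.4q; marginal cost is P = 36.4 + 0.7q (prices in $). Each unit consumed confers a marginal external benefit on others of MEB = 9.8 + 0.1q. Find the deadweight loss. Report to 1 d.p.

DWL = $17.3

Market equilibrium (private): 36.4 + 0.7q = 116.9 - 3.4q → q_m = 19.6341.
Social marginal benefit = demand + MEB = 126.7 - 3.3q.
Set SMB = MC: 126.7 - 3.3q = 36.4 + 0.7q → q* = 22.5750.
Height of the DWL triangle at q_m is SMB(q_m) − MC(q_m) = MEB(q_m) = 11.7634.
DWL = ½ × 2.9409 × 11.7634 = 17.2975.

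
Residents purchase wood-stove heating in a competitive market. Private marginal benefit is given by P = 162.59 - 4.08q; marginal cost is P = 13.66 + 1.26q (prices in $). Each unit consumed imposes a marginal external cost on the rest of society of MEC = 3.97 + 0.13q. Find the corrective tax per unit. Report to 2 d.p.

Social marginal benefit = demand − MEC = 158.62 - 4.21q.
Set SMB = MC: 158.62 - 4.21q = 13.66 + 1.26q → q* = 26.5009.
The Pigouvian tax equals MEC at q*: 3.97 + 0.13×26.5009 = 7.4151.

tax = $7.42 per unit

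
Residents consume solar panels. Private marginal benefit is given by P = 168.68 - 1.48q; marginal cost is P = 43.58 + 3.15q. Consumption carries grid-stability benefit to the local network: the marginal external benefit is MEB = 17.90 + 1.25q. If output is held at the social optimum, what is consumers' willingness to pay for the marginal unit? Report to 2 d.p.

Social marginal benefit = demand + MEB = 186.58 - 0.23q.
Set SMB = MC: 186.58 - 0.23q = 43.58 + 3.15q → q* = 42.3077.
Consumer price on the demand curve at q*: 168.68 − 1.48×42.3077 = 106.0646.

P = 106.06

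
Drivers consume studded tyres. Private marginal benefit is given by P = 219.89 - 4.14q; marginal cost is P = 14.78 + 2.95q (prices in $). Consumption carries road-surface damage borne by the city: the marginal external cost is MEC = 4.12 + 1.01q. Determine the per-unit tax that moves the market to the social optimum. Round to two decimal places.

Social marginal benefit = demand − MEC = 215.77 - 5.15q.
Set SMB = MC: 215.77 - 5.15q = 14.78 + 2.95q → q* = 24.8136.
The Pigouvian tax equals MEC at q*: 4.12 + 1.01×24.8136 = 29.1817.

tax = $29.18 per unit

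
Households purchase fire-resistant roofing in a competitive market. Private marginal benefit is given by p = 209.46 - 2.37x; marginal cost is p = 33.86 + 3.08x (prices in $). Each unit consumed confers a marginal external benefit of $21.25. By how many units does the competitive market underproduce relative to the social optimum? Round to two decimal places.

Market equilibrium (private): 33.86 + 3.08x = 209.46 - 2.37x → x_m = 32.2202.
Social marginal benefit = demand + MEB = 230.71 - 2.37x.
Set SMB = MC: 230.71 - 2.37x = 33.86 + 3.08x → x* = 36.1193.
Gap = |32.2202 − 36.1193| = 3.8991.

3.90 units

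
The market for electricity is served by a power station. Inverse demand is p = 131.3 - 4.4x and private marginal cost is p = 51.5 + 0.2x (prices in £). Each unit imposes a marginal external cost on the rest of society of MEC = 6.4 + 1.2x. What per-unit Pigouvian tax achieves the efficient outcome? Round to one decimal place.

tax = £21.6 per unit

Social marginal cost = private MC + MEC = 57.9 + 1.4x.
Set SMC = demand: 57.9 + 1.4x = 131.3 - 4.4x → x* = 12.6552.
The Pigouvian tax equals MEC at x*: 6.4 + 1.2×12.6552 = 21.5862.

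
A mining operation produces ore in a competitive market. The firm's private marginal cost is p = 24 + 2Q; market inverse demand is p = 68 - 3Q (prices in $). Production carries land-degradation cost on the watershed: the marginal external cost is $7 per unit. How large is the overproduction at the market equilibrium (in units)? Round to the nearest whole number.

1 units

Market equilibrium (private): 24 + 2Q = 68 - 3Q → Q_m = 8.8000.
Social marginal cost = private MC + MEC = 31 + 2Q.
Set SMC = demand: 31 + 2Q = 68 - 3Q → Q* = 7.4000.
Gap = |8.8000 − 7.4000| = 1.4000.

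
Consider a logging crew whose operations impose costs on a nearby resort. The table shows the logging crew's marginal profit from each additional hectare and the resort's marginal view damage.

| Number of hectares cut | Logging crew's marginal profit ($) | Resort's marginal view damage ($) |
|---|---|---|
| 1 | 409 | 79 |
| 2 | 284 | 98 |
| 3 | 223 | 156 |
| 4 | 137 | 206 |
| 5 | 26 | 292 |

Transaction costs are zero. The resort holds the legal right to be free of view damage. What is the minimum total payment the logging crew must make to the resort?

$333

Efficient level: marginal profit ≥ marginal view damage through level 3, so k* = 3.
With the resort holding the right, the logging crew must at least compensate total damage at k*: 79 + 98 + 156 = 333.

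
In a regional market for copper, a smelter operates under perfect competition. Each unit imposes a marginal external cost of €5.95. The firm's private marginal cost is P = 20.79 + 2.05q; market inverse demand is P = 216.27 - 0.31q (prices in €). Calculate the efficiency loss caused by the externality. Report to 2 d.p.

Market equilibrium (private): 20.79 + 2.05q = 216.27 - 0.31q → q_m = 82.8305.
Social marginal cost = private MC + MEC = 26.74 + 2.05q.
Set SMC = demand: 26.74 + 2.05q = 216.27 - 0.31q → q* = 80.3093.
The welfare-loss triangle has base |q_m − q*| and height MEC(q_m) (the vertical gap between SMC and demand is zero at q* and MEC at q_m).
DWL = ½ × 2.5212 × 5.9500 = 7.5006.

DWL = €7.50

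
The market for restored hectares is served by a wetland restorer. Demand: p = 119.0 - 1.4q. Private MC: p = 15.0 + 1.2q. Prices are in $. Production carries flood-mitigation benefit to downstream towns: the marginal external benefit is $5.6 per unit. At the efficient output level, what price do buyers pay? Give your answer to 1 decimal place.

P = $60.0

Social marginal cost = private MC − MEB = 9.4 + 1.2q.
Set SMC = demand: 9.4 + 1.2q = 119.0 - 1.4q → q* = 42.1538.
Consumer price on the demand curve at q*: 119.0 − 1.4×42.1538 = 59.9847.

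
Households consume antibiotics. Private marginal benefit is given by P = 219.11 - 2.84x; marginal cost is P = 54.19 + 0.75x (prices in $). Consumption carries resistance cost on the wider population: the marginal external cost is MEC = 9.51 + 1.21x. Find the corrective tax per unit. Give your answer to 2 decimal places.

Social marginal benefit = demand − MEC = 209.60 - 4.05x.
Set SMB = MC: 209.60 - 4.05x = 54.19 + 0.75x → x* = 32.3771.
The Pigouvian tax equals MEC at x*: 9.51 + 1.21×32.3771 = 48.6863.

tax = $48.69 per unit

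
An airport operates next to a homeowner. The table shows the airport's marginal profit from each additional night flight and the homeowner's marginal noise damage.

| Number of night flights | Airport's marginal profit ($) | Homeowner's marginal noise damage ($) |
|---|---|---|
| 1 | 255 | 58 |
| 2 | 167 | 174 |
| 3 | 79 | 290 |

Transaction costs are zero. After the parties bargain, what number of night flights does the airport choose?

Bargaining reaches the level where marginal profit last exceeds marginal noise damage.
That holds through level 1 (255 ≥ 58) but not at 2 (167 < 174).

1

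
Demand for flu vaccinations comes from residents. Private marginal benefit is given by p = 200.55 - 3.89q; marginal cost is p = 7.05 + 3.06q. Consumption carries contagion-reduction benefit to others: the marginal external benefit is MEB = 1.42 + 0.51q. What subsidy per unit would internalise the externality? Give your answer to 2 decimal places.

subsidy = 16.86 per unit

Social marginal benefit = demand + MEB = 201.97 - 3.38q.
Set SMB = MC: 201.97 - 3.38q = 7.05 + 3.06q → q* = 30.2671.
The Pigouvian subsidy equals MEB at q*: 1.42 + 0.51×30.2671 = 16.8562.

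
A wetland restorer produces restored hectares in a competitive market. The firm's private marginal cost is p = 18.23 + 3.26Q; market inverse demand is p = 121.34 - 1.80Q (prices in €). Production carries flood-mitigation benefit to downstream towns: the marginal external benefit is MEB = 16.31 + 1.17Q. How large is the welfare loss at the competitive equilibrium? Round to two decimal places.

DWL = €207.22

Market equilibrium (private): 18.23 + 3.26Q = 121.34 - 1.80Q → Q_m = 20.3775.
Social marginal cost = private MC − MEB = 1.92 + 2.09Q.
Set SMC = demand: 1.92 + 2.09Q = 121.34 - 1.80Q → Q* = 30.6992.
Between Q* and Q_m the wedge demand − SMC runs linearly from 0 to MEB(Q_m), so the loss is a triangle.
DWL = ½ × 10.3217 × 40.1516 = 207.2164.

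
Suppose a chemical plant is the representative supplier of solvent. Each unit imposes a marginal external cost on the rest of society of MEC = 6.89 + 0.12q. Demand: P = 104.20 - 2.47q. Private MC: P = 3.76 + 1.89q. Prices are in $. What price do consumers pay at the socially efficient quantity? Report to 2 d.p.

P = $52.62

Social marginal cost = private MC + MEC = 10.65 + 2.01q.
Set SMC = demand: 10.65 + 2.01q = 104.20 - 2.47q → q* = 20.8817.
Consumer price on the demand curve at q*: 104.20 − 2.47×20.8817 = 52.6222.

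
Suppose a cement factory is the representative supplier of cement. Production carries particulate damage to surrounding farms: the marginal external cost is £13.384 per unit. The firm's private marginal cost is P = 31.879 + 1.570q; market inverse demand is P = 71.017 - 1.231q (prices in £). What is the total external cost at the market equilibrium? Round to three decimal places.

£187.013

Market equilibrium (private): 31.879 + 1.570q = 71.017 - 1.231q → q_m = 13.9729.
Total external cost = MEC × q_m = 13.384 × 13.9729 = 187.0133.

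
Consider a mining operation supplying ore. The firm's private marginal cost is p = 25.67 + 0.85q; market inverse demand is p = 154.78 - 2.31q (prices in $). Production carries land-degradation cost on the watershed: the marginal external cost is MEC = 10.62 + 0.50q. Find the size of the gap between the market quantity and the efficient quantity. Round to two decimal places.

Market equilibrium (private): 25.67 + 0.85q = 154.78 - 2.31q → q_m = 40.8576.
Social marginal cost = private MC + MEC = 36.29 + 1.35q.
Set SMC = demand: 36.29 + 1.35q = 154.78 - 2.31q → q* = 32.3743.
Gap = |40.8576 − 32.3743| = 8.4833.

8.48 units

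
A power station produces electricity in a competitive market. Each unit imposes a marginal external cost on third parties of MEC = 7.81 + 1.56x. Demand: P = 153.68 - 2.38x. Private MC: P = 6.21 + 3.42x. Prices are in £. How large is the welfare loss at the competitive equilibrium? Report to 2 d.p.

DWL = £153.11

Market equilibrium (private): 6.21 + 3.42x = 153.68 - 2.38x → x_m = 25.4259.
Social marginal cost = private MC + MEC = 14.02 + 4.98x.
Set SMC = demand: 14.02 + 4.98x = 153.68 - 2.38x → x* = 18.9755.
The loss is the area between SMC and demand from x* to x_m; with linear curves that's a triangle of height MEC(x_m).
DWL = ½ × 6.4504 × 47.4743 = 153.1141.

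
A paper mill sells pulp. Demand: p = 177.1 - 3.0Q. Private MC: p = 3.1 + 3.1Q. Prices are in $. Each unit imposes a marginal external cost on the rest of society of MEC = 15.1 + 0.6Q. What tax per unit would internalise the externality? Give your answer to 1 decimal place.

Social marginal cost = private MC + MEC = 18.2 + 3.7Q.
Set SMC = demand: 18.2 + 3.7Q = 177.1 - 3.0Q → Q* = 23.7164.
The Pigouvian tax equals MEC at Q*: 15.1 + 0.6×23.7164 = 29.3298.

tax = $29.3 per unit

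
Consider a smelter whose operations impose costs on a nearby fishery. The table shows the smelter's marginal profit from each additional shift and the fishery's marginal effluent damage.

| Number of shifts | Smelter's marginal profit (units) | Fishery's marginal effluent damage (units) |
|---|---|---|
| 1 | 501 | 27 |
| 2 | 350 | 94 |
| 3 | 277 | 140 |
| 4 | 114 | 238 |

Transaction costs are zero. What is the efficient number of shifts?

3

Bargaining reaches the level where marginal profit last exceeds marginal effluent damage.
That holds through level 3 (277 ≥ 140) but not at 4 (114 < 238).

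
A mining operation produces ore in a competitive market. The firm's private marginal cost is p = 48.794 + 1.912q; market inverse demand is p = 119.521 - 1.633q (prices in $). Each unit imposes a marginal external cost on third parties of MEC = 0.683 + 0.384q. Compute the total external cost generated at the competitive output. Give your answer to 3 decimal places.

$90.052

Market equilibrium (private): 48.794 + 1.912q = 119.521 - 1.633q → q_m = 19.9512.
Total external cost = ∫₀^{q_m} (0.683 + 0.384q) dq = 0.683×19.9512 + ½×0.384×19.9512² = 90.0523.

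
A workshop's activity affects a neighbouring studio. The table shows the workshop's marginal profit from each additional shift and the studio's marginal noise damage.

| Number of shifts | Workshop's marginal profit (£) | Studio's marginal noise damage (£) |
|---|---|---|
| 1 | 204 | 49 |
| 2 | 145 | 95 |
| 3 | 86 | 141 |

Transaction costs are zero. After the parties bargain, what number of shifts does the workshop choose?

2

Bargaining reaches the level where marginal profit last exceeds marginal noise damage.
That holds through level 2 (145 ≥ 95) but not at 3 (86 < 141).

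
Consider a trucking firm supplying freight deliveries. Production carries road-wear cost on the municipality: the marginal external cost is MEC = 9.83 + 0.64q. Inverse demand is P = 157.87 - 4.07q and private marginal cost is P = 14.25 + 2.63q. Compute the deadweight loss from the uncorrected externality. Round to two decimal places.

DWL = 37.78

Market equilibrium (private): 14.25 + 2.63q = 157.87 - 4.07q → q_m = 21.4358.
Social marginal cost = private MC + MEC = 24.08 + 3.27q.
Set SMC = demand: 24.08 + 3.27q = 157.87 - 4.07q → q* = 18.2275.
The loss is the area between SMC and demand from q* to q_m; with linear curves that's a triangle of height MEC(q_m).
DWL = ½ × 3.2083 × 23.5489 = 37.7760.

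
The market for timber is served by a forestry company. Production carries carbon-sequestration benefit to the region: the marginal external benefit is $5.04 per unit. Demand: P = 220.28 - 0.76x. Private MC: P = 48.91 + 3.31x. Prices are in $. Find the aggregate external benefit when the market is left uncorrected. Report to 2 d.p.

$212.21

Market equilibrium (private): 48.91 + 3.31x = 220.28 - 0.76x → x_m = 42.1057.
Total external benefit = MEB × x_m = 5.04 × 42.1057 = 212.2127.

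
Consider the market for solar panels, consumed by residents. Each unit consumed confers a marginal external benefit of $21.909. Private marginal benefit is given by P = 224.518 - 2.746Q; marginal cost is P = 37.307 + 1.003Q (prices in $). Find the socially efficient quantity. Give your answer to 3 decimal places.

Q* = 55.780

Social marginal benefit = demand + MEB = 246.427 - 2.746Q.
Set SMB = MC: 246.427 - 2.746Q = 37.307 + 1.003Q → Q* = 55.7802.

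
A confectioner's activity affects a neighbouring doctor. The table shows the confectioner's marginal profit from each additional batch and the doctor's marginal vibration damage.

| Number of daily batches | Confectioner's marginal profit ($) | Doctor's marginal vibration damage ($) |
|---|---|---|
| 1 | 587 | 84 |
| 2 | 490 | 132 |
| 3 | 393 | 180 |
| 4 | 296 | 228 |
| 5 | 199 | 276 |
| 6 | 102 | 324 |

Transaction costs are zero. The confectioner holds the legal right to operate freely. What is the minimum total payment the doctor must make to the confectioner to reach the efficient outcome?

$301

Left alone the confectioner would choose level 6 (marginal profit stays positive).
Efficient level: k* = 4 (marginal profit ≥ marginal vibration damage through 4).
The doctor must at least cover the confectioner's forgone profit from cutting 6→4: 199 + 102 = 301.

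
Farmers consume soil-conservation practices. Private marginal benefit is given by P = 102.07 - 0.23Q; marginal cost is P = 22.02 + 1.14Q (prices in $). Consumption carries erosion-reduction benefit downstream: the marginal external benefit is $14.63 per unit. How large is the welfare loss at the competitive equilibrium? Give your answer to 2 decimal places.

Market equilibrium (private): 22.02 + 1.14Q = 102.07 - 0.23Q → Q_m = 58.4307.
Social marginal benefit = demand + MEB = 116.70 - 0.23Q.
Set SMB = MC: 116.70 - 0.23Q = 22.02 + 1.14Q → Q* = 69.1095.
Height of the DWL triangle at Q_m is SMB(Q_m) − MC(Q_m) = MEB(Q_m) = 14.6300.
DWL = ½ × 10.6788 × 14.6300 = 78.1154.

DWL = $78.12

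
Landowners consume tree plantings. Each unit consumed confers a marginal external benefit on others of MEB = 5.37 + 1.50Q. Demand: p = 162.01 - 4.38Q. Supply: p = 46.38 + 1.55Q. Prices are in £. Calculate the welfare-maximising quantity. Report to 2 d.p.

Q* = 27.31

Social marginal benefit = demand + MEB = 167.38 - 2.88Q.
Set SMB = MC: 167.38 - 2.88Q = 46.38 + 1.55Q → Q* = 27.3138.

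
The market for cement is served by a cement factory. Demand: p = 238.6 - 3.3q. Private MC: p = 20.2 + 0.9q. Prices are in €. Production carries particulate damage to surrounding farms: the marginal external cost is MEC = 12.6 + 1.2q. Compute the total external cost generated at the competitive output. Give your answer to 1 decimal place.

Market equilibrium (private): 20.2 + 0.9q = 238.6 - 3.3q → q_m = 52.0000.
Total external cost = ∫₀^{q_m} (12.6 + 1.2q) dq = 12.6×52.0000 + ½×1.2×52.0000² = 2277.6000.

€2277.6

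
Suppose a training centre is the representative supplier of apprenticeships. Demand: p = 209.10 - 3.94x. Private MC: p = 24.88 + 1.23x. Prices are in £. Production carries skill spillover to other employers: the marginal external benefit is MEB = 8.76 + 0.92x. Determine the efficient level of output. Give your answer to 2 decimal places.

x* = 45.41

Social marginal cost = private MC − MEB = 16.12 + 0.31x.
Set SMC = demand: 16.12 + 0.31x = 209.10 - 3.94x → x* = 45.4071.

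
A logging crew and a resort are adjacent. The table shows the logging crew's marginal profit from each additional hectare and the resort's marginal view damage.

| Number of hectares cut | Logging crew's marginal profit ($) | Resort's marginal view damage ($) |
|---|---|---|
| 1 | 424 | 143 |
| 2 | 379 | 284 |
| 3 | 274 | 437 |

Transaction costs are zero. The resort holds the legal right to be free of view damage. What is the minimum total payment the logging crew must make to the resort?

Efficient level: marginal profit ≥ marginal view damage through level 2, so k* = 2.
With the resort holding the right, the logging crew must at least compensate total damage at k*: 143 + 284 = 427.

$427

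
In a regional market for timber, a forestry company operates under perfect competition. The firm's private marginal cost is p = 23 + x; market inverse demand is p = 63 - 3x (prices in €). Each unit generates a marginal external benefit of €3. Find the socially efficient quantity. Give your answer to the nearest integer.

x* = 11

Social marginal cost = private MC − MEB = 20 + x.
Set SMC = demand: 20 + x = 63 - 3x → x* = 10.7500.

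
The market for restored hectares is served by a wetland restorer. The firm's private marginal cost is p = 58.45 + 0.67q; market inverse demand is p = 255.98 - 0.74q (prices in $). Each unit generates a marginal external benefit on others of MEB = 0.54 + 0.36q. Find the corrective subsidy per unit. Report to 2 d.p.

Social marginal cost = private MC − MEB = 57.91 + 0.31q.
Set SMC = demand: 57.91 + 0.31q = 255.98 - 0.74q → q* = 188.6381.
The Pigouvian subsidy equals MEB at q*: 0.54 + 0.36×188.6381 = 68.4497.

subsidy = $68.45 per unit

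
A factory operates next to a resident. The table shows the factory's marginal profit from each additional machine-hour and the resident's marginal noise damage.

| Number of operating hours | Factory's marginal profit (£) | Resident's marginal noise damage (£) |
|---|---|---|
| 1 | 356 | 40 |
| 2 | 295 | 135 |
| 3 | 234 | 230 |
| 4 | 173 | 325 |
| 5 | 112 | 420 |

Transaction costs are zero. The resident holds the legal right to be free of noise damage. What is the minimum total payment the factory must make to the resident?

Efficient level: marginal profit ≥ marginal noise damage through level 3, so k* = 3.
With the resident holding the right, the factory must at least compensate total damage at k*: 40 + 135 + 230 = 405.

£405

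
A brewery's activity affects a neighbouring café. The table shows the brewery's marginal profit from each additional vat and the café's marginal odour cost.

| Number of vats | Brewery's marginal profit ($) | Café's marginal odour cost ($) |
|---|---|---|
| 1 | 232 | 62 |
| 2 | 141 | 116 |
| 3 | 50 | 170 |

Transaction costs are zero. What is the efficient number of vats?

Bargaining reaches the level where marginal profit last exceeds marginal odour cost.
That holds through level 2 (141 ≥ 116) but not at 3 (50 < 170).

2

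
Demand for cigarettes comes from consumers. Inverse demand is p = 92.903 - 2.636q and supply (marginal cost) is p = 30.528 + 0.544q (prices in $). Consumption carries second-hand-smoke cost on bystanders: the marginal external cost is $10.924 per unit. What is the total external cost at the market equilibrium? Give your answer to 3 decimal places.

$214.272

Market equilibrium (private): 30.528 + 0.544q = 92.903 - 2.636q → q_m = 19.6148.
Total external cost = MEC × q_m = 10.924 × 19.6148 = 214.2721.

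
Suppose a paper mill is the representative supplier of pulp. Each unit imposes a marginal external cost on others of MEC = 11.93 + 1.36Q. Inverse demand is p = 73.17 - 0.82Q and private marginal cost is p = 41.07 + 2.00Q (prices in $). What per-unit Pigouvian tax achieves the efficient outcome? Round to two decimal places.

tax = $18.49 per unit

Social marginal cost = private MC + MEC = 53.00 + 3.36Q.
Set SMC = demand: 53.00 + 3.36Q = 73.17 - 0.82Q → Q* = 4.8254.
The Pigouvian tax equals MEC at Q*: 11.93 + 1.36×4.8254 = 18.4925.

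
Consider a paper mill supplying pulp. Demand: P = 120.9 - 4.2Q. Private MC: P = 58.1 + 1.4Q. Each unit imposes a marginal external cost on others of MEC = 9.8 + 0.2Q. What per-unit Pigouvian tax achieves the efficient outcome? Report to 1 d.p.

tax = 11.6 per unit

Social marginal cost = private MC + MEC = 67.9 + 1.6Q.
Set SMC = demand: 67.9 + 1.6Q = 120.9 - 4.2Q → Q* = 9.1379.
The Pigouvian tax equals MEC at Q*: 9.8 + 0.2×9.1379 = 11.6276.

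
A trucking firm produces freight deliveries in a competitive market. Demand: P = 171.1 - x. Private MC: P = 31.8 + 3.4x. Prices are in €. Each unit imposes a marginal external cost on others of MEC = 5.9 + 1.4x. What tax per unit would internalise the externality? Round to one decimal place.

Social marginal cost = private MC + MEC = 37.7 + 4.8x.
Set SMC = demand: 37.7 + 4.8x = 171.1 - x → x* = 23.0000.
The Pigouvian tax equals MEC at x*: 5.9 + 1.4×23.0000 = 38.1000.

tax = €38.1 per unit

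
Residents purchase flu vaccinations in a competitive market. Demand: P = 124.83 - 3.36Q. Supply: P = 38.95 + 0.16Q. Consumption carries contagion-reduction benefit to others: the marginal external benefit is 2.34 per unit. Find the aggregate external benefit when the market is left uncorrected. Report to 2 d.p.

Market equilibrium (private): 38.95 + 0.16Q = 124.83 - 3.36Q → Q_m = 24.3977.
Total external benefit = MEB × Q_m = 2.34 × 24.3977 = 57.0906.

57.09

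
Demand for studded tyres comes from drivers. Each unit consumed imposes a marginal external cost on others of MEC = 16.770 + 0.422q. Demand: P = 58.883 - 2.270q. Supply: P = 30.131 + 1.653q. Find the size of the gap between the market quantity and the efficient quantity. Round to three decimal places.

4.571 units

Market equilibrium (private): 30.131 + 1.653q = 58.883 - 2.270q → q_m = 7.3291.
Social marginal benefit = demand − MEC = 42.113 - 2.692q.
Set SMB = MC: 42.113 - 2.692q = 30.131 + 1.653q → q* = 2.7577.
Gap = |7.3291 − 2.7577| = 4.5714.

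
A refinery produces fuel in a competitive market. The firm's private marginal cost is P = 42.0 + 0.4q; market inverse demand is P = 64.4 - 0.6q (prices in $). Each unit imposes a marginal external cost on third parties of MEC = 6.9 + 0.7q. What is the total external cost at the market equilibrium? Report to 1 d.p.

Market equilibrium (private): 42.0 + 0.4q = 64.4 - 0.6q → q_m = 22.4000.
Total external cost = ∫₀^{q_m} (6.9 + 0.7q) dq = 6.9×22.4000 + ½×0.7×22.4000² = 330.1760.

$330.2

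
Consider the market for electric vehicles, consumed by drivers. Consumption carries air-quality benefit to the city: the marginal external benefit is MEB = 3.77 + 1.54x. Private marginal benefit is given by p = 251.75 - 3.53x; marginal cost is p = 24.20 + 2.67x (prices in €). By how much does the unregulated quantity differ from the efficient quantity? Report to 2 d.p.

Market equilibrium (private): 24.20 + 2.67x = 251.75 - 3.53x → x_m = 36.7016.
Social marginal benefit = demand + MEB = 255.52 - 1.99x.
Set SMB = MC: 255.52 - 1.99x = 24.20 + 2.67x → x* = 49.6395.
Gap = |36.7016 − 49.6395| = 12.9379.

12.94 units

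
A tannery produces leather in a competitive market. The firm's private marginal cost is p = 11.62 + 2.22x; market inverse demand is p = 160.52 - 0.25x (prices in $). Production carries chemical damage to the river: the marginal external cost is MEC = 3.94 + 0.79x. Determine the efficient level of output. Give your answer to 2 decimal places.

Social marginal cost = private MC + MEC = 15.56 + 3.01x.
Set SMC = demand: 15.56 + 3.01x = 160.52 - 0.25x → x* = 44.4663.

x* = 44.47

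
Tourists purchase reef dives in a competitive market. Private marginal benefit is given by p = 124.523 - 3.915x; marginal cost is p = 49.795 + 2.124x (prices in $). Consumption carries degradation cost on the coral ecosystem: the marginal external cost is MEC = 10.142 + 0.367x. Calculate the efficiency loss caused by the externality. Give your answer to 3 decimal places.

Market equilibrium (private): 49.795 + 2.124x = 124.523 - 3.915x → x_m = 12.3742.
Social marginal benefit = demand − MEC = 114.381 - 4.282x.
Set SMB = MC: 114.381 - 4.282x = 49.795 + 2.124x → x* = 10.0821.
Height of the DWL triangle at x_m is MC(x_m) − SMB(x_m) = MEC(x_m) = 14.6833.
DWL = ½ × 2.2921 × 14.6833 = 16.8278.

DWL = $16.828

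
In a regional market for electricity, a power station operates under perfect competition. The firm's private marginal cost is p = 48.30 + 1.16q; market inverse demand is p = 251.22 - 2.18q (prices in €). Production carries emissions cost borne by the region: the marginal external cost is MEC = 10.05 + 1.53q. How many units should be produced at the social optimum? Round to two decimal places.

q* = 39.60

Social marginal cost = private MC + MEC = 58.35 + 2.69q.
Set SMC = demand: 58.35 + 2.69q = 251.22 - 2.18q → q* = 39.6037.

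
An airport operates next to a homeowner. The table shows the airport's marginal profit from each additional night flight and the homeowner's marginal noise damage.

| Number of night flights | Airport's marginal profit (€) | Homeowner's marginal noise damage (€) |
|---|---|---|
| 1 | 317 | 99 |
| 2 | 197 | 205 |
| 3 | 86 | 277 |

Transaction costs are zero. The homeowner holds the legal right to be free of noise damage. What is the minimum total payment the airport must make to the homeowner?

Efficient level: marginal profit ≥ marginal noise damage through level 1, so k* = 1.
With the homeowner holding the right, the airport must at least compensate total damage at k*: 99 = 99.

€99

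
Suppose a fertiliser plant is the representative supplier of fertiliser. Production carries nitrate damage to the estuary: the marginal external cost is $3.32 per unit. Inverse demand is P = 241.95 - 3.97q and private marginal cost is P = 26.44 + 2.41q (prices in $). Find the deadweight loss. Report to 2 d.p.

DWL = $0.86

Market equilibrium (private): 26.44 + 2.41q = 241.95 - 3.97q → q_m = 33.7790.
Social marginal cost = private MC + MEC = 29.76 + 2.41q.
Set SMC = demand: 29.76 + 2.41q = 241.95 - 3.97q → q* = 33.2586.
The loss is the area between SMC and demand from q* to q_m; with linear curves that's a triangle of height MEC(q_m).
DWL = ½ × 0.5204 × 3.3200 = 0.8639.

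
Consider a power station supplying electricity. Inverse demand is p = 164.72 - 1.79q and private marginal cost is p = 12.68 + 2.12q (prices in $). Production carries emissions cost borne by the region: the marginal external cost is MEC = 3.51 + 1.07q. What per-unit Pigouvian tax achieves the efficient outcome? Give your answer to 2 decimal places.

Social marginal cost = private MC + MEC = 16.19 + 3.19q.
Set SMC = demand: 16.19 + 3.19q = 164.72 - 1.79q → q* = 29.8253.
The Pigouvian tax equals MEC at q*: 3.51 + 1.07×29.8253 = 35.4231.

tax = $35.42 per unit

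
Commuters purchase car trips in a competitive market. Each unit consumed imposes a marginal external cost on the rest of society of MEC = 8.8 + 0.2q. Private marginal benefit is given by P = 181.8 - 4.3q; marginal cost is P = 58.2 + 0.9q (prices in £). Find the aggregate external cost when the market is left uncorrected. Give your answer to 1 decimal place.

£265.7

Market equilibrium (private): 58.2 + 0.9q = 181.8 - 4.3q → q_m = 23.7692.
Total external cost = ∫₀^{q_m} (8.8 + 0.2q) dq = 8.8×23.7692 + ½×0.2×23.7692² = 265.6664.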